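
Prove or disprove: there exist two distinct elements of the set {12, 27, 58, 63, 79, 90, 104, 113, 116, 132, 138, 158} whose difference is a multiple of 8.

Both 12 and 116 leave remainder 4 on division by 8; their difference 104 = 13·8 is a multiple of 8.

The pair (12, 116) works.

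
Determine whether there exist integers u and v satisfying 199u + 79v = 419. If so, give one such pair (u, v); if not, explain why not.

199 and 79 are coprime, so 199u + 79v ranges over all of ℤ.
Dividing repeatedly: 199 = 2·79 + 41, 79 = 1·41 + 38, 41 = 1·38 + 3, 38 = 12·3 + 2, 3 = 1·2 + 1, 2 = 2·1 + 0.
Working back up the chain: 1 = 3 − 1·2 = 3 − (38 − 12·3) = −38 + 13·3 = −38 + 13·(41 − 1·38) = 13·41 − 14·38 = 13·41 − 14·(79 − 1·41) = −14·79 + 27·41 = −14·79 + 27·(199 − 2·79) = 27·199 − 68·79. So 199·27 + 79·(-68) = 1.
Multiplying through by 419: u = 27·419 = 11313, v = (-68)·419 = -28492 is a solution.
The general solution is u = 11313 + 79k, v = -28492 − 199k; taking k = -143 gives the smaller pair u = 16, v = -35.
Check: 199·16 + 79·(-35) = 3184 − 2765 = 419. ✓

u = 16, v = -35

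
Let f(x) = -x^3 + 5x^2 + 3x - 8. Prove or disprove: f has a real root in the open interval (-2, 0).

Yes, f has a root in the interval.

f(-2) = 14 and f(0) = -8, which have opposite signs.
f is continuous everywhere (it is a polynomial), in particular on [-2, 0].
By the Intermediate Value Theorem f must vanish at some point of (-2, 0).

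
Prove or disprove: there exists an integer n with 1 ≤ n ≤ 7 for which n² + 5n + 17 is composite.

There is no such integer n in that range.

The values for n = 1, 2, …, 7 are 23, 31, 41, 53, 67, 83, 101, and each of these is prime.
So no value in the range makes the expression composite.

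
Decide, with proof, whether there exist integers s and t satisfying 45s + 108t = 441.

gcd(45, 108) = 9, and 9 divides 441, so integer solutions exist.
Dividing through by 9 reduces the equation to 5s + 12t = 49.
Euclidean algorithm: 12 = 2·5 + 2, 5 = 2·2 + 1, 2 = 2·1 + 0.
Working back up the chain: 1 = 5 − 2·2 = 5 − 2·(12 − 2·5) = −2·12 + 5·5. So 5·5 + 12·(-2) = 1.
Scaling by 49 gives the particular solution (s, t) = (245, -98).
The general solution is s = 245 + 12k, t = -98 − 5k; taking k = -20 gives the smaller pair s = 5, t = 2.
Indeed 45·5 + 108·2 = 225 + 216 = 441.

s = 5, t = 2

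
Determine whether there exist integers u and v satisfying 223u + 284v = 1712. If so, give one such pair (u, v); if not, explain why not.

223 and 284 are coprime, so 223u + 284v ranges over all of ℤ.
Run the Euclidean algorithm on 284 and 223: 284 = 1·223 + 61, 223 = 3·61 + 40, 61 = 1·40 + 21, 40 = 1·21 + 19, 21 = 1·19 + 2, 19 = 9·2 + 1, 2 = 2·1 + 0.
Working back up the chain: 1 = 19 − 9·2 = 19 − 9·(21 − 1·19) = −9·21 + 10·19 = −9·21 + 10·(40 − 1·21) = 10·40 − 19·21 = 10·40 − 19·(61 − 1·40) = −19·61 + 29·40 = −19·61 + 29·(223 − 3·61) = 29·223 − 106·61 = 29·223 − 106·(284 − 1·223) = −106·284 + 135·223. So 223·135 + 284·(-106) = 1.
Times 1712: 223·231120 + 284·(-181472) = 1712, so (231120, -181472) solves it.
The general solution is u = 231120 + 284k, v = -181472 − 223k; taking k = -813 gives the smaller pair u = 228, v = -173.
Check: 223·228 + 284·(-173) = 50844 − 49132 = 1712. ✓

u = 228, v = -173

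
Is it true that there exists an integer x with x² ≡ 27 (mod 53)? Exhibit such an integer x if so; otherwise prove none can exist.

53 is prime, so by Euler's criterion 27 is a square mod 53 iff 27^((53−1)/2) = 27^26 ≡ 1 (mod 53).
Squaring successively (mod 53): 27^2 = 729 ≡ 40; 27^4 ≡ 40² = 1600 ≡ 10; 27^8 ≡ 10² = 100 ≡ 47; 27^16 ≡ 47² = 2209 ≡ 36.
Since 26 = 16 + 8 + 2, 27^26 ≡ 36 · 47 · 40; multiplying out mod 53: 36·47 = 1692 ≡ 49, then 49·40 = 1960 ≡ 52. Thus 27^26 ≡ 52 ≡ −1 (mod 53).
The value −1 means 27 is a non-residue modulo 53, so x² ≡ 27 (mod 53) is impossible.

There is no such integer.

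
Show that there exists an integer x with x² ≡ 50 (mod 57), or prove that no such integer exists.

No such integer exists.

Reduce modulo 3, which divides 57: we would need x² ≡ 2 (mod 3).
Since (3 − x)² ≡ x² (mod 3), it suffices to square x = 0, 1, …, 1: the residues are 0, 1.
So the quadratic residues mod 3 are {0, 1}, and 2 is not among them.
Therefore x² ≡ 50 (mod 57) has no solution.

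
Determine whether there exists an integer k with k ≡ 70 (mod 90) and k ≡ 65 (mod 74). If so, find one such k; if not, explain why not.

No, no such integer exists.

Reduce both congruences modulo 2, which divides 90 and 74: they say k ≡ 70 (mod 2) and k ≡ 65 (mod 2).
But 70 mod 2 = 0 while 65 mod 2 = 1, a contradiction.
Hence the system has no solution.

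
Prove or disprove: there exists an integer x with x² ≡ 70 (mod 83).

x = 53

x = 53 works: 53² = 2809, and 2809 − 70 = 2739 = 33·83.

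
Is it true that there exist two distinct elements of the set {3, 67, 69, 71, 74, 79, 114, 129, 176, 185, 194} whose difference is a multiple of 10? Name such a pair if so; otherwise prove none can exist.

The pair (69, 79) works.

Reduce each element mod 10: 3↦3, 67↦7, 69↦9, 71↦1, 74↦4, 79↦9, 114↦4, 129↦9, 176↦6, 185↦5, 194↦4. The residue 9 repeats (at 69 and 79), and 79 − 69 = 10 = 1·10.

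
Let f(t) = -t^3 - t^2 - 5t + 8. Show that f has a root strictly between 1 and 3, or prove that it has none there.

f(1) = 1 and f(3) = -43, which have opposite signs.
Since f is a polynomial it is continuous on [1, 3].
By the Intermediate Value Theorem f must vanish at some point of (1, 3).

Yes, f has a root in the interval.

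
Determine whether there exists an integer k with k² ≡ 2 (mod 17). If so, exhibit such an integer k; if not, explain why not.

k = 6 works: 6² = 36, and 36 − 2 = 34 = 2·17.

k = 6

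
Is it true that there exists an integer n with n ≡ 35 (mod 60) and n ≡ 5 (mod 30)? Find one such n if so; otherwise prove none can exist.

n = 35

Here gcd(60, 30) = 30, and both 35 and 5 leave remainder 5 mod 30, so the system is consistent.
The smallest candidate n = 35 works directly: 35 ≡ 5 (mod 30).
Check: 35 mod 60 = 35, 35 mod 30 = 5. ✓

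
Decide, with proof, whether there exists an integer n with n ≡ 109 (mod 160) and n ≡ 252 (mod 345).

gcd(160, 345) = 5. If n ≡ 109 (mod 160) and n ≡ 252 (mod 345), then n ≡ 109 (mod 5) and n ≡ 252 (mod 5).
These are incompatible: 109 − 252 = -143 is not divisible by 5.
So no integer satisfies both congruences.

No such integer exists.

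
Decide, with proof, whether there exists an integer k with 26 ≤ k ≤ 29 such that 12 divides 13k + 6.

For k = 26, 27, 28, 29 the values of 13k + 6 modulo 12 are 8, 9, 10, 11 respectively.
Since 0 is absent from this list, 12 ∤ 13k + 6 for every k with 26 ≤ k ≤ 29.

No such integer k in that range exists.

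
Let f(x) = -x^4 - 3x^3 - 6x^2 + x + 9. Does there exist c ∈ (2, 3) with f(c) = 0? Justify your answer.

The endpoint values f(2) = -53 and f(3) = -204 are both negative. Claim: f(x) < 0 for every x in (2, 3).
Substitute x = 2 + u, where 0 < u < 1 on the interval. Expanding, f(2 + u) = -u^4 - 11u^3 - 48u^2 - 91u - 53.
The nonzero coefficients here are all negative, so for u > 0 every term is negative (or zero), and the constant term -53 is strictly negative.
Therefore f(x) < 0 throughout (2, 3), and f has no zero there.

f has no root in that interval.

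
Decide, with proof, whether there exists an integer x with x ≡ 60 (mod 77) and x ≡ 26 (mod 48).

x = 1754

The moduli 77 and 48 are coprime, so by the Chinese Remainder Theorem a unique solution modulo 3696 exists.
Write x = 60 + 77t and require 60 + 77t ≡ 26 (mod 48), i.e. 77t ≡ 14 (mod 48).
77 ≡ 29 (mod 48), so this reads 29t ≡ 14 (mod 48). To invert 29 modulo 48: 48 = 1·29 + 19, 29 = 1·19 + 10, 19 = 1·10 + 9, 10 = 1·9 + 1, 9 = 9·1 + 0, and unwinding, 1 = 10 − 1·9 = 10 − (19 − 1·10) = −19 + 2·10 = −19 + 2·(29 − 1·19) = 2·29 − 3·19 = 2·29 − 3·(48 − 1·29) = −3·48 + 5·29. Thus 29⁻¹ ≡ 5 (mod 48).
Multiplying by 5: t ≡ 5·14 = 70 ≡ 22 (mod 48).
Taking t = 22 gives x = 60 + 77·22 = 1754.
Check: 1754 mod 77 = 60, 1754 mod 48 = 26. ✓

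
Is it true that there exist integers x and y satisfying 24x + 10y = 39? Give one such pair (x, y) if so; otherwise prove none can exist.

No such integers exist.

Both 24 and 10 are divisible by gcd(24, 10) = 2, hence so is any combination 24x + 10y.
However 39 leaves remainder 1 on division by 2.
Hence no integers x, y satisfy the equation.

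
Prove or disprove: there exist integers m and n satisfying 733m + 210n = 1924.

733 and 210 are coprime, so 733m + 210n ranges over all of ℤ.
Dividing repeatedly: 733 = 3·210 + 103, 210 = 2·103 + 4, 103 = 25·4 + 3, 4 = 1·3 + 1, 3 = 3·1 + 0.
Unwinding: 1 = 4 − 1·3 = 4 − (103 − 25·4) = −103 + 26·4 = −103 + 26·(210 − 2·103) = 26·210 − 53·103 = 26·210 − 53·(733 − 3·210) = −53·733 + 185·210, i.e. 733·(-53) + 210·185 = 1.
Scaling by 1924 gives the particular solution (m, n) = (-101972, 355940).
Adding 486·210 to m and subtracting 486·733 from n gives the tidier solution (88, -298).
Check: 733·88 + 210·(-298) = 64504 − 62580 = 1924. ✓

m = 88, n = -298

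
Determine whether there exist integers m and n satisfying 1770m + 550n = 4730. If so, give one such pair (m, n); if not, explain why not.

m = 44, n = -133

Every value of 1770m + 550n is a multiple of gcd(1770, 550) = 10; since 10 ∣ 4730, solutions exist.
Dividing through by 10 reduces the equation to 177m + 55n = 473.
Dividing repeatedly: 177 = 3·55 + 12, 55 = 4·12 + 7, 12 = 1·7 + 5, 7 = 1·5 + 2, 5 = 2·2 + 1, 2 = 2·1 + 0.
Unwinding: 1 = 5 − 2·2 = 5 − 2·(7 − 1·5) = −2·7 + 3·5 = −2·7 + 3·(12 − 1·7) = 3·12 − 5·7 = 3·12 − 5·(55 − 4·12) = −5·55 + 23·12 = −5·55 + 23·(177 − 3·55) = 23·177 − 74·55, i.e. 177·23 + 55·(-74) = 1.
Multiplying through by 473: m = 23·473 = 10879, n = (-74)·473 = -35002 is a solution.
Subtracting 197·55 from m and adding 197·177 to n gives the tidier solution (44, -133).
Check: 1770·44 + 550·(-133) = 77880 − 73150 = 4730. ✓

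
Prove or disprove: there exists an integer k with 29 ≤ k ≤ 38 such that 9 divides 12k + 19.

No, no such integer k in that range exists.

The values of 12k + 19 for k = 29, 30, …, 38 are 367, 379, 391, 403, 415, 427, 439, 451, 463, 475; reduced mod 9 these are 7, 1, 4, 7, 1, 4, 7, 1, 4, 7.
None is 0, so 9 never divides 12k + 19 on this range.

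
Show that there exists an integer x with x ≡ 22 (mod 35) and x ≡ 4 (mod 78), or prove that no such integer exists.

x = 862

gcd(35, 78) = 1, so the Chinese Remainder Theorem guarantees exactly one residue class mod 2730 satisfying both.
Write x = 22 + 35t and require 22 + 35t ≡ 4 (mod 78), i.e. 35t ≡ 60 (mod 78).
Since 35·29 = 1015 = 13·78 + 1, the inverse of 35 mod 78 is 29.
Therefore t ≡ 29·60 = 1740 ≡ 24 (mod 78).
With t = 24: x = 22 + 35·24 = 862.
Verify: 862 = 24·35 + 22 and 862 = 11·78 + 4. ✓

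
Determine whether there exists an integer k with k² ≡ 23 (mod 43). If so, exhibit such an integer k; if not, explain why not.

k = 18

k = 18 works: 18² = 324, and 324 − 23 = 301 = 7·43.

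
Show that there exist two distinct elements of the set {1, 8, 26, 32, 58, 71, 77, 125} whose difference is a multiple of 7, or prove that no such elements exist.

Reduce each element mod 7: 1↦1, 8↦1, 26↦5, 32↦4, 58↦2, 71↦1, 77↦0, 125↦6. The residue 1 repeats (at 1 and 8), and 8 − 1 = 7 = 1·7.

Yes: 1 and 8.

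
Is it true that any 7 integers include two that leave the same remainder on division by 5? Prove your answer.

There are exactly 5 possible remainders on division by 5.
With 7 integers and only 5 classes, the pigeonhole principle forces two of them, say a and b, into the same class.
So a and b have equal remainders mod 5, which is exactly what was to be shown.

True.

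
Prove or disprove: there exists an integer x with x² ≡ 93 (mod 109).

x = 23 works: 23² = 529, and 529 − 93 = 436 = 4·109.

x = 23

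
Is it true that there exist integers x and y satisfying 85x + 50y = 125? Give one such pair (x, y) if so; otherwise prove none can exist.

x = 5, y = -6

gcd(85, 50) = 5, and 5 divides 125, so integer solutions exist.
Dividing through by 5 reduces the equation to 17x + 10y = 25.
Run the Euclidean algorithm on 17 and 10: 17 = 1·10 + 7, 10 = 1·7 + 3, 7 = 2·3 + 1, 3 = 3·1 + 0.
Working back up the chain: 1 = 7 − 2·3 = 7 − 2·(10 − 1·7) = −2·10 + 3·7 = −2·10 + 3·(17 − 1·10) = 3·17 − 5·10. So 17·3 + 10·(-5) = 1.
Times 25: 17·75 + 10·(-125) = 25, so (75, -125) solves it.
The general solution is x = 75 + 10k, y = -125 − 17k; taking k = -7 gives the smaller pair x = 5, y = -6.
Indeed 85·5 + 50·(-6) = 425 − 300 = 125.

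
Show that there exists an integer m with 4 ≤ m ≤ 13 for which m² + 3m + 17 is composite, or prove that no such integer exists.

At m = 10: 10² + 3·10 + 17 = 147 = 3·49, which is composite.

m = 10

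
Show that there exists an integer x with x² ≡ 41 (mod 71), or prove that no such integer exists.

There is no such integer.

Apply Euler's criterion with the prime 71: 41 is a quadratic residue iff 41^35 ≡ 1 (mod 71), and a non-residue iff it is ≡ −1.
Squaring successively (mod 71): 41^2 = 1681 ≡ 48; 41^4 ≡ 48² = 2304 ≡ 32; 41^8 ≡ 32² = 1024 ≡ 30; 41^16 ≡ 30² = 900 ≡ 48; 41^32 ≡ 48² = 2304 ≡ 32.
Since 35 = 32 + 2 + 1, 41^35 ≡ 32 · 48 · 41; multiplying out mod 71: 32·48 = 1536 ≡ 45, then 45·41 = 1845 ≡ 70. Thus 41^35 ≡ 70 ≡ −1 (mod 71).
By Euler's criterion 41 is a quadratic non-residue mod 71: no x satisfies x² ≡ 41 (mod 71).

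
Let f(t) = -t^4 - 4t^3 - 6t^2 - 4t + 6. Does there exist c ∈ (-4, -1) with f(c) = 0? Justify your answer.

Yes, such a c exists.

f(-4) = -74 and f(-1) = 7, which have opposite signs.
Since f is a polynomial it is continuous on [-4, -1].
By the Intermediate Value Theorem, f takes the value 0 somewhere in the open interval.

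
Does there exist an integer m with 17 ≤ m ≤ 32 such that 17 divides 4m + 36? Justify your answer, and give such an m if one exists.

m = 25

Try m = 25: 4·25 + 36 = 136 = 8·17, which is divisible by 17.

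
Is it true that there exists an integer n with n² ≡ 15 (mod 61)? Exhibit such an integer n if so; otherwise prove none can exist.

n = 25

n = 25 works: 25² = 625, and 625 − 15 = 610 = 10·61.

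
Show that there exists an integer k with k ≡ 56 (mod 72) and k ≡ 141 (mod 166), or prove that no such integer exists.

gcd(72, 166) = 2. If k ≡ 56 (mod 72) and k ≡ 141 (mod 166), then k ≡ 56 (mod 2) and k ≡ 141 (mod 2).
However 56 ≡ 0 and 141 ≡ 1 (mod 2), and 0 ≠ 1.
Therefore no such k exists.

There is no such integer.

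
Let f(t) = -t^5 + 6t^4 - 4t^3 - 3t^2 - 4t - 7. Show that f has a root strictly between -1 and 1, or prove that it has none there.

Such a root exists.

f(-1) = 5 and f(1) = -13, which have opposite signs.
As a polynomial, f is continuous on every closed interval.
By the Intermediate Value Theorem, f takes the value 0 somewhere in the open interval.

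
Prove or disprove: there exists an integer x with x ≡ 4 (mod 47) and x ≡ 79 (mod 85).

x = 2119

gcd(47, 85) = 1, so the Chinese Remainder Theorem guarantees exactly one residue class mod 3995 satisfying both.
Write x = 4 + 47t and require 4 + 47t ≡ 79 (mod 85), i.e. 47t ≡ 75 (mod 85).
Note 47·38 = 1786 ≡ 1 (mod 85) (as 1786 − 1 = 21·85), so 47⁻¹ ≡ 38.
Multiplying by 38: t ≡ 38·75 = 2850 ≡ 45 (mod 85).
Taking t = 45 gives x = 4 + 47·45 = 2119.
Verify: 2119 = 45·47 + 4 and 2119 = 24·85 + 79. ✓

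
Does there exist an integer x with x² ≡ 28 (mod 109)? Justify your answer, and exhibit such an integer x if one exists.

x = 30 works: 30² = 900, and 900 − 28 = 872 = 8·109.

x = 30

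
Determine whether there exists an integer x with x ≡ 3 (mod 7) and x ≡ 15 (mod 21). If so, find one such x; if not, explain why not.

No, no such integer exists.

Reduce both congruences modulo 7, which divides 7 and 21: they say x ≡ 3 (mod 7) and x ≡ 15 (mod 7).
These are incompatible: 3 − 15 = -12 is not divisible by 7.
Therefore no such x exists.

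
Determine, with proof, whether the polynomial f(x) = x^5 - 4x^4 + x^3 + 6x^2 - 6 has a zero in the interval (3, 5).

f(3) = -6 and f(5) = 894, which have opposite signs.
f is continuous everywhere (it is a polynomial), in particular on [3, 5].
By the Intermediate Value Theorem, f takes the value 0 somewhere in the open interval.

Such a root exists.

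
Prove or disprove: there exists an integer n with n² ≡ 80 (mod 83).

There is no such integer.

Apply Euler's criterion with the prime 83: 80 is a quadratic residue iff 80^41 ≡ 1 (mod 83), and a non-residue iff it is ≡ −1.
Repeated squaring mod 83: 80^2 = 6400 ≡ 9; 80^4 ≡ 9² = 81 ≡ 81; 80^8 ≡ 81² = 6561 ≡ 4; 80^16 ≡ 4² = 16 ≡ 16; 80^32 ≡ 16² = 256 ≡ 7.
Since 41 = 32 + 8 + 1, 80^41 ≡ 7 · 4 · 80; multiplying out mod 83: 7·4 = 28 ≡ 28, then 28·80 = 2240 ≡ 82. Thus 80^41 ≡ 82 ≡ −1 (mod 83).
The value −1 means 80 is a non-residue modulo 83, so n² ≡ 80 (mod 83) is impossible.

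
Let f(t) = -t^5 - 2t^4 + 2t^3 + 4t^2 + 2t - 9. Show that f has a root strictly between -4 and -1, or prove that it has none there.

Such a root exists.

f(-4) = 431 and f(-1) = -10, which have opposite signs.
f is continuous everywhere (it is a polynomial), in particular on [-4, -1].
By the Intermediate Value Theorem f must vanish at some point of (-4, -1).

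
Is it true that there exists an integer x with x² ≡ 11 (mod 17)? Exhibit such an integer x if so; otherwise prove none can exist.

No, no such integer exists.

Squares mod 17 repeat after x = 8 (as (−x)² = x²); for x = 0..8 they are 0, 1, 4, 9, 16, 8, 2, 15, 13.
So the quadratic residues mod 17 are {0, 1, 2, 4, 8, 9, 13, 15, 16}, and 11 is not among them.
Therefore x² ≡ 11 (mod 17) has no solution.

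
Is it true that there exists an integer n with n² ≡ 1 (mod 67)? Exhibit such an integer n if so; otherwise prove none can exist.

n = 66

n = 66 works: 66² = 4356, and 4356 − 1 = 4355 = 65·67.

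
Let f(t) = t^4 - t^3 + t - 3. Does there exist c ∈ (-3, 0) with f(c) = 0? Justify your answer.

f(-3) = 102 and f(0) = -3, which have opposite signs.
f is continuous everywhere (it is a polynomial), in particular on [-3, 0].
By the Intermediate Value Theorem f must vanish at some point of (-3, 0).

Yes, such a c exists.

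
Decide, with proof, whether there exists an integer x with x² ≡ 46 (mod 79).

x = 58 works: 58² = 3364, and 3364 − 46 = 3318 = 42·79.

x = 58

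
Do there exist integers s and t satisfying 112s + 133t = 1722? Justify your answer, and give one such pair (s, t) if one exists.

Every value of 112s + 133t is a multiple of gcd(112, 133) = 7; since 7 ∣ 1722, solutions exist.
Dividing through by 7 reduces the equation to 16s + 19t = 246.
Run the Euclidean algorithm on 19 and 16: 19 = 1·16 + 3, 16 = 5·3 + 1, 3 = 3·1 + 0.
Back-substituting, 1 = 16 − 5·3 = 16 − 5·(19 − 1·16) = −5·19 + 6·16; that is, 16·6 + 19·(-5) = 1.
Multiplying through by 246: s = 6·246 = 1476, t = (-5)·246 = -1230 is a solution.
The general solution is s = 1476 + 19k, t = -1230 − 16k; taking k = -77 gives the smaller pair s = 13, t = 2.
Indeed 112·13 + 133·2 = 1456 + 266 = 1722.

s = 13, t = 2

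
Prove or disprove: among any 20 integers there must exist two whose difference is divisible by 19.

Yes.

Each integer lies in one of the 19 residue classes modulo 19.
With 20 integers and only 19 classes, the pigeonhole principle forces two of them, say a and b, into the same class.
Their difference a − b is then a multiple of 19.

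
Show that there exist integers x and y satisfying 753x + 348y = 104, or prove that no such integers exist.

There are no such integers.

Both 753 and 348 are divisible by gcd(753, 348) = 3, hence so is any combination 753x + 348y.
But 104 = 3·34 + 2, so 3 ∤ 104.
Therefore 753x + 348y = 104 has no solution in integers.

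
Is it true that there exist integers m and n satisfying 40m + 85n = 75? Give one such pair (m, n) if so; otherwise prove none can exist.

gcd(40, 85) = 5, and 5 divides 75, so integer solutions exist.
Dividing through by 5 reduces the equation to 8m + 17n = 15.
Euclidean algorithm: 17 = 2·8 + 1, 8 = 8·1 + 0.
Unwinding: 1 = 17 − 2·8, i.e. 8·(-2) + 17·1 = 1.
Multiplying through by 15: m = (-2)·15 = -30, n = 1·15 = 15 is a solution.
The general solution is m = -30 + 17k, n = 15 − 8k; taking k = 2 gives the smaller pair m = 4, n = -1.
Indeed 40·4 + 85·(-1) = 160 − 85 = 75.

m = 4, n = -1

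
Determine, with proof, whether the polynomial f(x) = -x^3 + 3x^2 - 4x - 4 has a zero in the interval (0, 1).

Evaluate at the endpoints: f(0) = -4, f(1) = -6 — same sign (negative).
The derivative f'(x) = -3x^2 + 6x - 4 is a quadratic with discriminant 6² − 4·(-3)·(-4) = -12 < 0; it never vanishes, so it is always negative (sign of the leading coefficient).
Hence f is strictly decreasing on ℝ, and in particular on [0, 1]. A strictly monotone function with same-sign endpoint values stays negative on the whole interval, so f has no zero in (0, 1).

No.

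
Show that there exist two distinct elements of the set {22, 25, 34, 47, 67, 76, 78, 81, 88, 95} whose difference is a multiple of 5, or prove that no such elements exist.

Yes: 22 and 47.

Reduce each element mod 5: 22↦2, 25↦0, 34↦4, 47↦2, 67↦2, 76↦1, 78↦3, 81↦1, 88↦3, 95↦0. The residue 2 repeats (at 22 and 47), and 47 − 22 = 25 = 5·5.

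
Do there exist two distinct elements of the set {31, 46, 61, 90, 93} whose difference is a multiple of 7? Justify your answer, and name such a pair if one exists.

No, no such pair exists.

Reduce each element modulo 7: 31↦3, 46↦4, 61↦5, 90↦6, 93↦2.
No residue repeats among the 5 elements, so no pair has difference ≡ 0 (mod 7).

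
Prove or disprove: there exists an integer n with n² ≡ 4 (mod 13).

Take n = 2. Then 2² = 4, and since 0 ≤ 4 < 13 this is already reduced: 2² ≡ 4 (mod 13).

n = 2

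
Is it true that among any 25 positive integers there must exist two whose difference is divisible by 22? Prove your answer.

Yes.

There are exactly 22 possible remainders on division by 22.
With 25 integers and only 22 classes, the pigeonhole principle forces two of them, say a and b, into the same class.
Equal remainders mean a − b ≡ 0 (mod 22), so 22 divides their difference.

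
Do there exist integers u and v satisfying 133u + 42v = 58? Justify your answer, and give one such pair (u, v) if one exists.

gcd(133, 42) = 7, so every integer of the form 133u + 42v is a multiple of 7.
But 58 = 7·8 + 2, so 7 ∤ 58.
Hence no integers u, v satisfy the equation.

No such integers exist.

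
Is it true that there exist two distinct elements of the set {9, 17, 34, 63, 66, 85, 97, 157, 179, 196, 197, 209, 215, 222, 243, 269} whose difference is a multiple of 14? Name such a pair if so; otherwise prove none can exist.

Yes: 17 and 157.

Both 17 and 157 leave remainder 3 on division by 14; their difference 140 = 10·14 is a multiple of 14.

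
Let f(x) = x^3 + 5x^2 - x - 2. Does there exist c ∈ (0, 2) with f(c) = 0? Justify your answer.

f(0) = -2 and f(2) = 24, which have opposite signs.
Since f is a polynomial it is continuous on [0, 2].
So by the Intermediate Value Theorem there is a c strictly between 0 and 2 with f(c) = 0.

Yes, such a c exists.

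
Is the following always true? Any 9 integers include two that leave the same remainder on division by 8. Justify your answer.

Each integer lies in one of the 8 residue classes modulo 8.
Since 9 > 8, two of the 9 integers must share a residue class by the pigeonhole principle; call them a and b.
That is, a and b leave the same remainder on division by 8, as claimed.

True.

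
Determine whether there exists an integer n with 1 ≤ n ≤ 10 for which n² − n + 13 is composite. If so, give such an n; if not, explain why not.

n = 2

At n = 2: 2² − 2 + 13 = 15 = 3·5, which is composite.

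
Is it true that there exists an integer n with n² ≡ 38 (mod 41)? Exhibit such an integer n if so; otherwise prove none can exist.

41 is prime, so by Euler's criterion 38 is a square mod 41 iff 38^((41−1)/2) = 38^20 ≡ 1 (mod 41).
Repeated squaring mod 41: 38^2 = 1444 ≡ 9; 38^4 ≡ 9² = 81 ≡ 40; 38^8 ≡ 40² = 1600 ≡ 1; 38^16 ≡ 1² = 1 ≡ 1.
Since 20 = 16 + 4, 38^20 ≡ 1 · 40; multiplying out mod 41: 1·40 = 40 ≡ 40. Thus 38^20 ≡ 40 ≡ −1 (mod 41).
The value −1 means 38 is a non-residue modulo 41, so n² ≡ 38 (mod 41) is impossible.

No, no such integer exists.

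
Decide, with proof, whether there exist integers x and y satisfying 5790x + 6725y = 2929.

There are no such integers.

gcd(5790, 6725) = 5, so every integer of the form 5790x + 6725y is a multiple of 5.
However 2929 leaves remainder 4 on division by 5.
So the equation is unsolvable over ℤ.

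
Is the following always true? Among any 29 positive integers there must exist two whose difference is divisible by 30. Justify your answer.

No, the set {31, 32, 33, 34, 35, 36, 37, 38, 39, 40, 41, 42, 43, 44, 45, 46, 47, 48, 49, 50, 51, 52, 53, 54, 55, 56, 57, 58, 59} is a counterexample.

Consider the 29 integers 31, 32, …, 59. They lie in distinct residue classes modulo 30, since 29 ≤ 30.
The differences between them range over 1, …, 28, none of which is divisible by 30.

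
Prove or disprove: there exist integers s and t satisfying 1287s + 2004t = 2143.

No, no such integers exist.

Any value of 1287s + 2004t is a multiple of gcd(1287, 2004) = 3.
However 2143 leaves remainder 1 on division by 3.
So the equation is unsolvable over ℤ.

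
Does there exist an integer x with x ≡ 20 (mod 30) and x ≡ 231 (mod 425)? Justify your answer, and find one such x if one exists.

There is no such integer.

gcd(30, 425) = 5. If x ≡ 20 (mod 30) and x ≡ 231 (mod 425), then x ≡ 20 (mod 5) and x ≡ 231 (mod 5).
These are incompatible: 20 − 231 = -211 is not divisible by 5.
Hence the system has no solution.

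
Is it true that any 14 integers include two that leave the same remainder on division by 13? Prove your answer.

True.

There are exactly 13 possible remainders on division by 13.
With 14 integers and only 13 classes, the pigeonhole principle forces two of them, say a and b, into the same class.
That is, a and b leave the same remainder on division by 13, as claimed.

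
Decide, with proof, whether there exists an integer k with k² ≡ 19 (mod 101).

k = 76 works: 76² = 5776, and 5776 − 19 = 5757 = 57·101.

k = 76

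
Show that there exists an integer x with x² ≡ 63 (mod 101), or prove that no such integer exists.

No, no such integer exists.

101 is prime, so by Euler's criterion 63 is a square mod 101 iff 63^((101−1)/2) = 63^50 ≡ 1 (mod 101).
Repeated squaring mod 101: 63^2 = 3969 ≡ 30; 63^4 ≡ 30² = 900 ≡ 92; 63^8 ≡ 92² = 8464 ≡ 81; 63^16 ≡ 81² = 6561 ≡ 97; 63^32 ≡ 97² = 9409 ≡ 16.
Since 50 = 32 + 16 + 2, 63^50 ≡ 16 · 97 · 30; multiplying out mod 101: 16·97 = 1552 ≡ 37, then 37·30 = 1110 ≡ 100. Thus 63^50 ≡ 100 ≡ −1 (mod 101).
The value −1 means 63 is a non-residue modulo 101, so x² ≡ 63 (mod 101) is impossible.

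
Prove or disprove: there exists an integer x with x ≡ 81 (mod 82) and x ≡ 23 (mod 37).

x = 245

Since 82 and 37 share no common factor, CRT says the pair of congruences has a solution (unique mod 3034).
Write x = 81 + 82t and require 81 + 82t ≡ 23 (mod 37), i.e. 82t ≡ 16 (mod 37).
82 ≡ 8 (mod 37), so this reads 8t ≡ 16 (mod 37). Since 8·14 = 112 = 3·37 + 1, the inverse of 8 mod 37 is 14.
Multiplying by 14: t ≡ 14·16 = 224 ≡ 2 (mod 37).
With t = 2: x = 81 + 82·2 = 245.
Check: 245 mod 82 = 81, 245 mod 37 = 23. ✓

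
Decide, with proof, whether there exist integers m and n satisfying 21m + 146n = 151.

m = 35, n = -4

21 and 146 are coprime, so 21m + 146n ranges over all of ℤ.
Run the Euclidean algorithm on 146 and 21: 146 = 6·21 + 20, 21 = 1·20 + 1, 20 = 20·1 + 0.
Unwinding: 1 = 21 − 1·20 = 21 − (146 − 6·21) = −146 + 7·21, i.e. 21·7 + 146·(-1) = 1.
Multiplying through by 151: m = 7·151 = 1057, n = (-1)·151 = -151 is a solution.
Shifting by a multiple of (146, −21) keeps it a solution: m = 1057 − 7·146 = 35, n = -151 + 7·21 = -4.
Check: 21·35 + 146·(-4) = 735 − 584 = 151. ✓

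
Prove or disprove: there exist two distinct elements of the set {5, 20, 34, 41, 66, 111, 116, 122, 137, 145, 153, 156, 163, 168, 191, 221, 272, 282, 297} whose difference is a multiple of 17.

Both 20 and 122 leave remainder 3 on division by 17; their difference 102 = 6·17 is a multiple of 17.

Yes: 20 and 122.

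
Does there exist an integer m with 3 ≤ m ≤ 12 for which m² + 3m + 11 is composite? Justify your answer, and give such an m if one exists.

m = 4

At m = 4: 4² + 3·4 + 11 = 39 = 3·13, which is composite.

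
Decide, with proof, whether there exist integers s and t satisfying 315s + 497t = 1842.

There are no such integers.

Any value of 315s + 497t is a multiple of gcd(315, 497) = 7.
However 1842 leaves remainder 1 on division by 7.
So the equation is unsolvable over ℤ.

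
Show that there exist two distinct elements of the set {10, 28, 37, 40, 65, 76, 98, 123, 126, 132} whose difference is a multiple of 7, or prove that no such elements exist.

Yes: 28 and 98.

Both 28 and 98 leave remainder 0 on division by 7; their difference 70 = 10·7 is a multiple of 7.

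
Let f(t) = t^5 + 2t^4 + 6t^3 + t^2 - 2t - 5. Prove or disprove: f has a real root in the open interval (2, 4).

The endpoint values f(2) = 107 and f(4) = 1923 are both positive. Claim: f(t) > 0 for every t in (2, 4).
Shift to the endpoint 2: with t = 2 + u (0 < u < 2), one computes f(2 + u) = u^5 + 12u^4 + 62u^3 + 165u^2 + 218u + 107.
All 6 nonzero coefficients of this polynomial in u are positive; hence for u > 0 the value is a sum of positive terms (the constant 107 among them).
So f is strictly positive on (2, 4); no root exists in the interval.

f has no root in that interval.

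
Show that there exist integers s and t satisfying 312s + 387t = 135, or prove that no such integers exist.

s = 24, t = -19

Since gcd(312, 387) = 3 and 135 = 3·45, Bézout's identity guarantees a solution.
Dividing through by 3 reduces the equation to 104s + 129t = 45.
Dividing repeatedly: 129 = 1·104 + 25, 104 = 4·25 + 4, 25 = 6·4 + 1, 4 = 4·1 + 0.
Back-substituting, 1 = 25 − 6·4 = 25 − 6·(104 − 4·25) = −6·104 + 25·25 = −6·104 + 25·(129 − 1·104) = 25·129 − 31·104; that is, 104·(-31) + 129·25 = 1.
Multiplying through by 45: s = (-31)·45 = -1395, t = 25·45 = 1125 is a solution.
Shifting by a multiple of (129, −104) keeps it a solution: s = -1395 + 11·129 = 24, t = 1125 − 11·104 = -19.
Indeed 312·24 + 387·(-19) = 7488 − 7353 = 135.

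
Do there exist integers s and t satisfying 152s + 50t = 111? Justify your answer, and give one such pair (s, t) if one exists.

Both 152 and 50 are divisible by gcd(152, 50) = 2, hence so is any combination 152s + 50t.
However 111 leaves remainder 1 on division by 2.
Hence no integers s, t satisfy the equation.

No such integers exist.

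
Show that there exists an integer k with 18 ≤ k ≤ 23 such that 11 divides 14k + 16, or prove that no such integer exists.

The values of 14k + 16 for k = 18, 19, …, 23 are 268, 282, 296, 310, 324, 338; reduced mod 11 these are 4, 7, 10, 2, 5, 8.
The residue 0 does not occur, so no k in [18, 23] makes 14k + 16 a multiple of 11.

There is no such integer k in that range.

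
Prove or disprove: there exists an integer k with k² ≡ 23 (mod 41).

k = 8

Take k = 8. Then 8² = 64 = 1·41 + 23, so 8² ≡ 23 (mod 41).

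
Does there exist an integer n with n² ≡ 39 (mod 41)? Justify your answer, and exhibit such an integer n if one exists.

Take n = 11. Then 11² = 121 = 2·41 + 39, so 11² ≡ 39 (mod 41).

n = 11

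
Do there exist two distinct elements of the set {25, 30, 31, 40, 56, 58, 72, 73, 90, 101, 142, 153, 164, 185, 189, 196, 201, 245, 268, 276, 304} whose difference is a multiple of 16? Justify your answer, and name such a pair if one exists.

Reduce each element mod 16: 25↦9, 30↦14, 31↦15, 40↦8, 56↦8, 58↦10, 72↦8, 73↦9, 90↦10, 101↦5, 142↦14, 153↦9, 164↦4, 185↦9, 189↦13, 196↦4, 201↦9, 245↦5, 268↦12, 276↦4, 304↦0. The residue 9 repeats (at 25 and 73), and 73 − 25 = 48 = 3·16.

The pair (25, 73) works.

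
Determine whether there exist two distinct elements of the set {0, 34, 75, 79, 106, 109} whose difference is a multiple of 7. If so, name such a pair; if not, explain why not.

Reduce each element modulo 7: 0↦0, 34↦6, 75↦5, 79↦2, 106↦1, 109↦4.
All 6 residues are distinct, so no two elements differ by a multiple of 7.

No, no such pair exists.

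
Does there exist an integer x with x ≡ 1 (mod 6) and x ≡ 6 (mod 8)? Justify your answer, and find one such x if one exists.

gcd(6, 8) = 2. If x ≡ 1 (mod 6) and x ≡ 6 (mod 8), then x ≡ 1 (mod 2) and x ≡ 6 (mod 2).
But 1 mod 2 = 1 while 6 mod 2 = 0, a contradiction.
So no integer satisfies both congruences.

No such integer exists.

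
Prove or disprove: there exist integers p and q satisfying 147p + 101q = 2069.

Since gcd(147, 101) = 1, every integer is an integer combination of 147 and 101.
Euclidean algorithm: 147 = 1·101 + 46, 101 = 2·46 + 9, 46 = 5·9 + 1, 9 = 9·1 + 0.
Working back up the chain: 1 = 46 − 5·9 = 46 − 5·(101 − 2·46) = −5·101 + 11·46 = −5·101 + 11·(147 − 1·101) = 11·147 − 16·101. So 147·11 + 101·(-16) = 1.
Multiplying through by 2069: p = 11·2069 = 22759, q = (-16)·2069 = -33104 is a solution.
Shifting by a multiple of (101, −147) keeps it a solution: p = 22759 − 225·101 = 34, q = -33104 + 225·147 = -29.
Check: 147·34 + 101·(-29) = 4998 − 2929 = 2069. ✓

p = 34, q = -29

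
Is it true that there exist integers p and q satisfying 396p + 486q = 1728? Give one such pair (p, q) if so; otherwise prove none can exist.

Every value of 396p + 486q is a multiple of gcd(396, 486) = 18; since 18 ∣ 1728, solutions exist.
Dividing through by 18 reduces the equation to 22p + 27q = 96.
Dividing repeatedly: 27 = 1·22 + 5, 22 = 4·5 + 2, 5 = 2·2 + 1, 2 = 2·1 + 0.
Working back up the chain: 1 = 5 − 2·2 = 5 − 2·(22 − 4·5) = −2·22 + 9·5 = −2·22 + 9·(27 − 1·22) = 9·27 − 11·22. So 22·(-11) + 27·9 = 1.
Multiplying through by 96: p = (-11)·96 = -1056, q = 9·96 = 864 is a solution.
The general solution is p = -1056 + 27k, q = 864 − 22k; taking k = 40 gives the smaller pair p = 24, q = -16.
Indeed 396·24 + 486·(-16) = 9504 − 7776 = 1728.

p = 24, q = -16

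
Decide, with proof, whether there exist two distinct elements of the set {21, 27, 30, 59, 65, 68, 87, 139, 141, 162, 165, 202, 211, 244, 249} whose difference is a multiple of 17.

Residues mod 17: 21↦4, 27↦10, 30↦13, 59↦8, 65↦14, 68↦0, 87↦2, 139↦3, 141↦5, 162↦9, 165↦12, 202↦15, 211↦7, 244↦6, 249↦11.
These 15 residues are pairwise different, hence no difference of two elements is divisible by 17.

No such pair exists.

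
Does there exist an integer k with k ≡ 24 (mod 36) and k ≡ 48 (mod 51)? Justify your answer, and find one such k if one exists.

k = 456

Here gcd(36, 51) = 3, and both 24 and 48 leave remainder 0 mod 3, so the system is consistent.
Put k = 24 + 36t, so we need 36t ≡ 24 (mod 51), equivalently (divide by 3) 12t ≡ 8 (mod 17).
Note 12·10 = 120 ≡ 1 (mod 17) (as 120 − 1 = 7·17), so 12⁻¹ ≡ 10.
Multiplying by 10: t ≡ 10·8 = 80 ≡ 12 (mod 17).
Then k = 24 + 36·12 = 456.
Indeed 456 ≡ 24 (mod 36) and 456 ≡ 48 (mod 51).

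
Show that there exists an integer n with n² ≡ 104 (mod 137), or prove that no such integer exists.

137 is prime, so by Euler's criterion 104 is a square mod 137 iff 104^((137−1)/2) = 104^68 ≡ 1 (mod 137).
Squaring successively (mod 137): 104^2 = 10816 ≡ 130; 104^4 ≡ 130² = 16900 ≡ 49; 104^8 ≡ 49² = 2401 ≡ 72; 104^16 ≡ 72² = 5184 ≡ 115; 104^32 ≡ 115² = 13225 ≡ 73; 104^64 ≡ 73² = 5329 ≡ 123.
Since 68 = 64 + 4, 104^68 ≡ 123 · 49; multiplying out mod 137: 123·49 = 6027 ≡ 136. Thus 104^68 ≡ 136 ≡ −1 (mod 137).
By Euler's criterion 104 is a quadratic non-residue mod 137: no n satisfies n² ≡ 104 (mod 137).

No such integer exists.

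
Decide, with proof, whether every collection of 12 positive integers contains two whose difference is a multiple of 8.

Partition the integers by their residue mod 8; there are 8 classes.
Placing 12 integers into 8 classes, some class receives at least two — say a and b.
Equal remainders mean a − b ≡ 0 (mod 8), so 8 divides their difference.

Yes.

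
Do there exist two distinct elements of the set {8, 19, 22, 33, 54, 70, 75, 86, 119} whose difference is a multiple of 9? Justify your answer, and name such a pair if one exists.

Two integers differ by a multiple of 9 exactly when they have the same residue mod 9. The residues are 8↦8, 19↦1, 22↦4, 33↦6, 54↦0, 70↦7, 75↦3, 86↦5, 119↦2.
All 9 residues are distinct, so no two elements differ by a multiple of 9.

No, no such pair exists.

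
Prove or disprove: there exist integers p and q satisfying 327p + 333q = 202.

No such integers exist.

Both 327 and 333 are divisible by gcd(327, 333) = 3, hence so is any combination 327p + 333q.
However 202 leaves remainder 1 on division by 3.
Therefore 327p + 333q = 202 has no solution in integers.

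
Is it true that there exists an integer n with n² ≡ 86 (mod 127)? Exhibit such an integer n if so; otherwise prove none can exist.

Apply Euler's criterion with the prime 127: 86 is a quadratic residue iff 86^63 ≡ 1 (mod 127), and a non-residue iff it is ≡ −1.
Squaring successively (mod 127): 86^2 = 7396 ≡ 30; 86^4 ≡ 30² = 900 ≡ 11; 86^8 ≡ 11² = 121 ≡ 121; 86^16 ≡ 121² = 14641 ≡ 36; 86^32 ≡ 36² = 1296 ≡ 26.
Since 63 = 32 + 16 + 8 + 4 + 2 + 1, 86^63 ≡ 26 · 36 · 121 · 11 · 30 · 86; multiplying out mod 127: 26·36 = 936 ≡ 47, then 47·121 = 5687 ≡ 99, then 99·11 = 1089 ≡ 73, then 73·30 = 2190 ≡ 31, then 31·86 = 2666 ≡ 126. Thus 86^63 ≡ 126 ≡ −1 (mod 127).
By Euler's criterion 86 is a quadratic non-residue mod 127: no n satisfies n² ≡ 86 (mod 127).

No, no such integer exists.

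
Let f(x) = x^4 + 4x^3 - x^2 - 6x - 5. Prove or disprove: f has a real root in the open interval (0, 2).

Such a root exists.

f(0) = -5 and f(2) = 27, which have opposite signs.
f is continuous everywhere (it is a polynomial), in particular on [0, 2].
By the Intermediate Value Theorem f must vanish at some point of (0, 2).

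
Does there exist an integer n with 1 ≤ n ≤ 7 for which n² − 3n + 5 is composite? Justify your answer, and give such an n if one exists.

n = 5

At n = 5: 5² − 3·5 + 5 = 15 = 3·5, which is composite.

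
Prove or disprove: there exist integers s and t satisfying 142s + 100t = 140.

Every value of 142s + 100t is a multiple of gcd(142, 100) = 2; since 2 ∣ 140, solutions exist.
Dividing through by 2 reduces the equation to 71s + 50t = 70.
Euclidean algorithm: 71 = 1·50 + 21, 50 = 2·21 + 8, 21 = 2·8 + 5, 8 = 1·5 + 3, 5 = 1·3 + 2, 3 = 1·2 + 1, 2 = 2·1 + 0.
Back-substituting, 1 = 3 − 1·2 = 3 − (5 − 1·3) = −5 + 2·3 = −5 + 2·(8 − 1·5) = 2·8 − 3·5 = 2·8 − 3·(21 − 2·8) = −3·21 + 8·8 = −3·21 + 8·(50 − 2·21) = 8·50 − 19·21 = 8·50 − 19·(71 − 1·50) = −19·71 + 27·50; that is, 71·(-19) + 50·27 = 1.
Times 70: 71·(-1330) + 50·1890 = 70, so (-1330, 1890) solves it.
Shifting by a multiple of (50, −71) keeps it a solution: s = -1330 + 27·50 = 20, t = 1890 − 27·71 = -27.
Indeed 142·20 + 100·(-27) = 2840 − 2700 = 140.

s = 20, t = -27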